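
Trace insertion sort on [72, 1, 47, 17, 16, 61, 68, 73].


Initial: [72, 1, 47, 17, 16, 61, 68, 73]
Insert 1: [1, 72, 47, 17, 16, 61, 68, 73]
Insert 47: [1, 47, 72, 17, 16, 61, 68, 73]
Insert 17: [1, 17, 47, 72, 16, 61, 68, 73]
Insert 16: [1, 16, 17, 47, 72, 61, 68, 73]
Insert 61: [1, 16, 17, 47, 61, 72, 68, 73]
Insert 68: [1, 16, 17, 47, 61, 68, 72, 73]
Insert 73: [1, 16, 17, 47, 61, 68, 72, 73]

Sorted: [1, 16, 17, 47, 61, 68, 72, 73]


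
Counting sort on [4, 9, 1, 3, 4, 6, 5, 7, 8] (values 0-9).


Input: [4, 9, 1, 3, 4, 6, 5, 7, 8]
Counts: [0, 1, 0, 1, 2, 1, 1, 1, 1, 1]

Sorted: [1, 3, 4, 4, 5, 6, 7, 8, 9]


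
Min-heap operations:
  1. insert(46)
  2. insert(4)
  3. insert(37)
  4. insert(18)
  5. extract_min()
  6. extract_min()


insert(46) -> [46]
insert(4) -> [4, 46]
insert(37) -> [4, 46, 37]
insert(18) -> [4, 18, 37, 46]
extract_min()->4, [18, 46, 37]
extract_min()->18, [37, 46]

Final heap: [37, 46]


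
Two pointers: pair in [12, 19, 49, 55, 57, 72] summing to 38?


lo=0(12)+hi=5(72)=84
lo=0(12)+hi=4(57)=69
lo=0(12)+hi=3(55)=67
lo=0(12)+hi=2(49)=61
lo=0(12)+hi=1(19)=31

No pair found


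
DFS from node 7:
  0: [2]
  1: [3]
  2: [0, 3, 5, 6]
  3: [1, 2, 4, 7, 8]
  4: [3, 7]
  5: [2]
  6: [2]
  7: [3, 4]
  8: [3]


Visit 7, push [4, 3]
Visit 3, push [8, 4, 2, 1]
Visit 1, push []
Visit 2, push [6, 5, 0]
Visit 0, push []
Visit 5, push []
Visit 6, push []
Visit 4, push []
Visit 8, push []

DFS order: [7, 3, 1, 2, 0, 5, 6, 4, 8]


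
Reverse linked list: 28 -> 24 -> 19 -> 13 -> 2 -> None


Step 1: curr=28, set curr.next=prev(None) | reversed so far: 28
Step 2: curr=24, set curr.next=prev(28) | reversed so far: 24 -> 28
Step 3: curr=19, set curr.next=prev(24) | reversed so far: 19 -> 24 -> 28
Step 4: curr=13, set curr.next=prev(19) | reversed so far: 13 -> 19 -> 24 -> 28
Step 5: curr=2, set curr.next=prev(13) | reversed so far: 2 -> 13 -> 19 -> 24 -> 28

2 -> 13 -> 19 -> 24 -> 28 -> None


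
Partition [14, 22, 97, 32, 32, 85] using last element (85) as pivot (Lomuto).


Pivot: 85
  14 <= 85: advance i (no swap)
  22 <= 85: advance i (no swap)
  32 <= 85: swap -> [14, 22, 32, 97, 32, 85]
  32 <= 85: swap -> [14, 22, 32, 32, 97, 85]
Place pivot at 4: [14, 22, 32, 32, 85, 97]

Partitioned: [14, 22, 32, 32, 85, 97]


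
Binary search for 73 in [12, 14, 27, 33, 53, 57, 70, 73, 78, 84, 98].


Step 1: lo=0, hi=10, mid=5, val=57
Step 2: lo=6, hi=10, mid=8, val=78
Step 3: lo=6, hi=7, mid=6, val=70
Step 4: lo=7, hi=7, mid=7, val=73

Found at index 7


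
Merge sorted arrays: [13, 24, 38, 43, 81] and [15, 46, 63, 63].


Take 13 from A
Take 15 from B
Take 24 from A
Take 38 from A
Take 43 from A
Take 46 from B
Take 63 from B
Take 63 from B

Merged: [13, 15, 24, 38, 43, 46, 63, 63, 81]


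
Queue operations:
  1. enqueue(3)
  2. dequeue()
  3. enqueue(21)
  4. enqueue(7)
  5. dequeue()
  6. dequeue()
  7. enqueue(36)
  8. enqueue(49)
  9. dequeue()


enqueue(3) -> [3]
dequeue()->3, []
enqueue(21) -> [21]
enqueue(7) -> [21, 7]
dequeue()->21, [7]
dequeue()->7, []
enqueue(36) -> [36]
enqueue(49) -> [36, 49]
dequeue()->36, [49]

Final queue: [49]


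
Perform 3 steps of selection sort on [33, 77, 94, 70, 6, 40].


Initial: [33, 77, 94, 70, 6, 40]
Step 1: min=6 at 4
  Swap: [6, 77, 94, 70, 33, 40]
Step 2: min=33 at 4
  Swap: [6, 33, 94, 70, 77, 40]
Step 3: min=40 at 5
  Swap: [6, 33, 40, 70, 77, 94]

After 3 steps: [6, 33, 40, 70, 77, 94]


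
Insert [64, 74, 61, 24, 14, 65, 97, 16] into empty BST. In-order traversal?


Insert 64: root
Insert 74: R from 64
Insert 61: L from 64
Insert 24: L from 64 -> L from 61
Insert 14: L from 64 -> L from 61 -> L from 24
Insert 65: R from 64 -> L from 74
Insert 97: R from 64 -> R from 74
Insert 16: L from 64 -> L from 61 -> L from 24 -> R from 14

In-order: [14, 16, 24, 61, 64, 65, 74, 97]


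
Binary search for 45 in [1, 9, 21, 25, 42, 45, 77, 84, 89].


Step 1: lo=0, hi=8, mid=4, val=42
Step 2: lo=5, hi=8, mid=6, val=77
Step 3: lo=5, hi=5, mid=5, val=45

Found at index 5


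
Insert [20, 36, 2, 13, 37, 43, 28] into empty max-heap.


Insert 20: [20]
Insert 36: [36, 20]
Insert 2: [36, 20, 2]
Insert 13: [36, 20, 2, 13]
Insert 37: [37, 36, 2, 13, 20]
Insert 43: [43, 36, 37, 13, 20, 2]
Insert 28: [43, 36, 37, 13, 20, 2, 28]

Final heap: [43, 36, 37, 13, 20, 2, 28]


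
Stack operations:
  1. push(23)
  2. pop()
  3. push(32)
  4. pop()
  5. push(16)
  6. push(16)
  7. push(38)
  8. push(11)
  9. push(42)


push(23) -> [23]
pop()->23, []
push(32) -> [32]
pop()->32, []
push(16) -> [16]
push(16) -> [16, 16]
push(38) -> [16, 16, 38]
push(11) -> [16, 16, 38, 11]
push(42) -> [16, 16, 38, 11, 42]

Final stack: [16, 16, 38, 11, 42]


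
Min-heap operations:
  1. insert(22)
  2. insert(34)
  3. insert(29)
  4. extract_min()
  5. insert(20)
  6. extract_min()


insert(22) -> [22]
insert(34) -> [22, 34]
insert(29) -> [22, 34, 29]
extract_min()->22, [29, 34]
insert(20) -> [20, 34, 29]
extract_min()->20, [29, 34]

Final heap: [29, 34]


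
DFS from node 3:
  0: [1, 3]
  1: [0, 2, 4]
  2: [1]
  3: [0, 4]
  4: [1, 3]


Visit 3, push [4, 0]
Visit 0, push [1]
Visit 1, push [4, 2]
Visit 2, push []
Visit 4, push []

DFS order: [3, 0, 1, 2, 4]


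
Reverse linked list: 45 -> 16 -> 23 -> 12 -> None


Step 1: curr=45, set curr.next=prev(None) | reversed so far: 45
Step 2: curr=16, set curr.next=prev(45) | reversed so far: 16 -> 45
Step 3: curr=23, set curr.next=prev(16) | reversed so far: 23 -> 16 -> 45
Step 4: curr=12, set curr.next=prev(23) | reversed so far: 12 -> 23 -> 16 -> 45

12 -> 23 -> 16 -> 45 -> None


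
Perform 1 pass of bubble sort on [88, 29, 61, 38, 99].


Initial: [88, 29, 61, 38, 99]
Pass 1: [29, 61, 38, 88, 99] (3 swaps)

After 1 pass: [29, 61, 38, 88, 99]


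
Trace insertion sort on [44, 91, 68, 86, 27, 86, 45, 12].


Initial: [44, 91, 68, 86, 27, 86, 45, 12]
Insert 91: [44, 91, 68, 86, 27, 86, 45, 12]
Insert 68: [44, 68, 91, 86, 27, 86, 45, 12]
Insert 86: [44, 68, 86, 91, 27, 86, 45, 12]
Insert 27: [27, 44, 68, 86, 91, 86, 45, 12]
Insert 86: [27, 44, 68, 86, 86, 91, 45, 12]
Insert 45: [27, 44, 45, 68, 86, 86, 91, 12]
Insert 12: [12, 27, 44, 45, 68, 86, 86, 91]

Sorted: [12, 27, 44, 45, 68, 86, 86, 91]


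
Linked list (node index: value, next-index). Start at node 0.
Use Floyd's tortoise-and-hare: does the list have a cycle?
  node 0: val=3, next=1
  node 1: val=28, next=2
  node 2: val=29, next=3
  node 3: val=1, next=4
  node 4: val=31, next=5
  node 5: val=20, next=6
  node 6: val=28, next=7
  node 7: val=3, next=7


Floyd's tortoise (slow, +1) and hare (fast, +2):
  init: slow=0, fast=0
  step 1: slow=1, fast=2
  step 2: slow=2, fast=4
  step 3: slow=3, fast=6
  step 4: slow=4, fast=7
  step 5: slow=5, fast=7
  step 6: slow=6, fast=7
  step 7: slow=7, fast=7
  slow == fast at node 7: cycle detected

Cycle: yes


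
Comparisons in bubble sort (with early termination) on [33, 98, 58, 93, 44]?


Algorithm: bubble sort (with early termination)
Input: [33, 98, 58, 93, 44]
Sorted: [33, 44, 58, 93, 98]

10


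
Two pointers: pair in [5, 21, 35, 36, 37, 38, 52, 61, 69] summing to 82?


lo=0(5)+hi=8(69)=74
lo=1(21)+hi=8(69)=90
lo=1(21)+hi=7(61)=82

Yes: 21+61=82


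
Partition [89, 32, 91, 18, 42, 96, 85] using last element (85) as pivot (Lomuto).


Pivot: 85
  32 <= 85: swap -> [32, 89, 91, 18, 42, 96, 85]
  18 <= 85: swap -> [32, 18, 91, 89, 42, 96, 85]
  42 <= 85: swap -> [32, 18, 42, 89, 91, 96, 85]
Place pivot at 3: [32, 18, 42, 85, 91, 96, 89]

Partitioned: [32, 18, 42, 85, 91, 96, 89]


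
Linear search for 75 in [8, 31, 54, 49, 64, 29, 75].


i=0: 8!=75
i=1: 31!=75
i=2: 54!=75
i=3: 49!=75
i=4: 64!=75
i=5: 29!=75
i=6: 75==75 found!

Found at 6, 7 comps


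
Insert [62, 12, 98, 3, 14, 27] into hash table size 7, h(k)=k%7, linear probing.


Insert 62: h=6 -> slot 6
Insert 12: h=5 -> slot 5
Insert 98: h=0 -> slot 0
Insert 3: h=3 -> slot 3
Insert 14: h=0, 1 probes -> slot 1
Insert 27: h=6, 3 probes -> slot 2

Table: [98, 14, 27, 3, None, 12, 62]


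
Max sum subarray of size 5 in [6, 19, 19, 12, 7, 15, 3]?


[0:5]: 63
[1:6]: 72
[2:7]: 56

Max: 72 at [1:6]


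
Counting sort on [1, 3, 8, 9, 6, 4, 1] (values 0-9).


Input: [1, 3, 8, 9, 6, 4, 1]
Counts: [0, 2, 0, 1, 1, 0, 1, 0, 1, 1]

Sorted: [1, 1, 3, 4, 6, 8, 9]


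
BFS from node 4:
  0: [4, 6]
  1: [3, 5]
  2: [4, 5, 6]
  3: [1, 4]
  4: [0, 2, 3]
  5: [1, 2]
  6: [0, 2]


Visit 4, enqueue [0, 2, 3]
Visit 0, enqueue [6]
Visit 2, enqueue [5]
Visit 3, enqueue [1]
Visit 6, enqueue []
Visit 5, enqueue []
Visit 1, enqueue []

BFS order: [4, 0, 2, 3, 6, 5, 1]


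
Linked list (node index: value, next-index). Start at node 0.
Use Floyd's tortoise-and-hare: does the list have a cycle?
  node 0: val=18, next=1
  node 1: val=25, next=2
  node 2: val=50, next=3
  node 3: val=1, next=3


Floyd's tortoise (slow, +1) and hare (fast, +2):
  init: slow=0, fast=0
  step 1: slow=1, fast=2
  step 2: slow=2, fast=3
  step 3: slow=3, fast=3
  slow == fast at node 3: cycle detected

Cycle: yes


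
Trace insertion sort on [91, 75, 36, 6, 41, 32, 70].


Initial: [91, 75, 36, 6, 41, 32, 70]
Insert 75: [75, 91, 36, 6, 41, 32, 70]
Insert 36: [36, 75, 91, 6, 41, 32, 70]
Insert 6: [6, 36, 75, 91, 41, 32, 70]
Insert 41: [6, 36, 41, 75, 91, 32, 70]
Insert 32: [6, 32, 36, 41, 75, 91, 70]
Insert 70: [6, 32, 36, 41, 70, 75, 91]

Sorted: [6, 32, 36, 41, 70, 75, 91]


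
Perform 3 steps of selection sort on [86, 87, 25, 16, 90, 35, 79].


Initial: [86, 87, 25, 16, 90, 35, 79]
Step 1: min=16 at 3
  Swap: [16, 87, 25, 86, 90, 35, 79]
Step 2: min=25 at 2
  Swap: [16, 25, 87, 86, 90, 35, 79]
Step 3: min=35 at 5
  Swap: [16, 25, 35, 86, 90, 87, 79]

After 3 steps: [16, 25, 35, 86, 90, 87, 79]


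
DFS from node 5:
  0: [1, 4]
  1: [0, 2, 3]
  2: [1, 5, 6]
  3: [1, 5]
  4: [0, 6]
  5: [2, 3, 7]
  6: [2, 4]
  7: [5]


Visit 5, push [7, 3, 2]
Visit 2, push [6, 1]
Visit 1, push [3, 0]
Visit 0, push [4]
Visit 4, push [6]
Visit 6, push []
Visit 3, push []
Visit 7, push []

DFS order: [5, 2, 1, 0, 4, 6, 3, 7]


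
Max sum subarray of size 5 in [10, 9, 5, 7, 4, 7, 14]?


[0:5]: 35
[1:6]: 32
[2:7]: 37

Max: 37 at [2:7]


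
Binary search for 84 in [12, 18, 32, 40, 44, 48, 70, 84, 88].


Step 1: lo=0, hi=8, mid=4, val=44
Step 2: lo=5, hi=8, mid=6, val=70
Step 3: lo=7, hi=8, mid=7, val=84

Found at index 7


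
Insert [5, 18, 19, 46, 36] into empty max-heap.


Insert 5: [5]
Insert 18: [18, 5]
Insert 19: [19, 5, 18]
Insert 46: [46, 19, 18, 5]
Insert 36: [46, 36, 18, 5, 19]

Final heap: [46, 36, 18, 5, 19]


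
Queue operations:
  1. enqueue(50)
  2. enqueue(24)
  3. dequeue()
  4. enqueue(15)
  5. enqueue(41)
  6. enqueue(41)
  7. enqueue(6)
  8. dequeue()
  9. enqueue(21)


enqueue(50) -> [50]
enqueue(24) -> [50, 24]
dequeue()->50, [24]
enqueue(15) -> [24, 15]
enqueue(41) -> [24, 15, 41]
enqueue(41) -> [24, 15, 41, 41]
enqueue(6) -> [24, 15, 41, 41, 6]
dequeue()->24, [15, 41, 41, 6]
enqueue(21) -> [15, 41, 41, 6, 21]

Final queue: [15, 41, 41, 6, 21]


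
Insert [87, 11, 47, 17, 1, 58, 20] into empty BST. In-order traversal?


Insert 87: root
Insert 11: L from 87
Insert 47: L from 87 -> R from 11
Insert 17: L from 87 -> R from 11 -> L from 47
Insert 1: L from 87 -> L from 11
Insert 58: L from 87 -> R from 11 -> R from 47
Insert 20: L from 87 -> R from 11 -> L from 47 -> R from 17

In-order: [1, 11, 17, 20, 47, 58, 87]


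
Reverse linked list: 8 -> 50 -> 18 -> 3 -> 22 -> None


Step 1: curr=8, set curr.next=prev(None) | reversed so far: 8
Step 2: curr=50, set curr.next=prev(8) | reversed so far: 50 -> 8
Step 3: curr=18, set curr.next=prev(50) | reversed so far: 18 -> 50 -> 8
Step 4: curr=3, set curr.next=prev(18) | reversed so far: 3 -> 18 -> 50 -> 8
Step 5: curr=22, set curr.next=prev(3) | reversed so far: 22 -> 3 -> 18 -> 50 -> 8

22 -> 3 -> 18 -> 50 -> 8 -> None


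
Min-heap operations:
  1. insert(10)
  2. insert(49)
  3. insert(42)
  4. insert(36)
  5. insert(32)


insert(10) -> [10]
insert(49) -> [10, 49]
insert(42) -> [10, 49, 42]
insert(36) -> [10, 36, 42, 49]
insert(32) -> [10, 32, 42, 49, 36]

Final heap: [10, 32, 42, 49, 36]


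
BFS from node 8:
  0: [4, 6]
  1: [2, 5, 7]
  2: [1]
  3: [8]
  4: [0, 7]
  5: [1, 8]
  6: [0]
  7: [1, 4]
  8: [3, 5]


Visit 8, enqueue [3, 5]
Visit 3, enqueue []
Visit 5, enqueue [1]
Visit 1, enqueue [2, 7]
Visit 2, enqueue []
Visit 7, enqueue [4]
Visit 4, enqueue [0]
Visit 0, enqueue [6]
Visit 6, enqueue []

BFS order: [8, 3, 5, 1, 2, 7, 4, 0, 6]


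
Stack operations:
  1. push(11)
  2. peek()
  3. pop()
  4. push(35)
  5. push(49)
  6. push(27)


push(11) -> [11]
peek()->11
pop()->11, []
push(35) -> [35]
push(49) -> [35, 49]
push(27) -> [35, 49, 27]

Final stack: [35, 49, 27]


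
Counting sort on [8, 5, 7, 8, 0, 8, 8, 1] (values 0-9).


Input: [8, 5, 7, 8, 0, 8, 8, 1]
Counts: [1, 1, 0, 0, 0, 1, 0, 1, 4, 0]

Sorted: [0, 1, 5, 7, 8, 8, 8, 8]


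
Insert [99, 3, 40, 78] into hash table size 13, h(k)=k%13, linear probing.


Insert 99: h=8 -> slot 8
Insert 3: h=3 -> slot 3
Insert 40: h=1 -> slot 1
Insert 78: h=0 -> slot 0

Table: [78, 40, None, 3, None, None, None, None, 99, None, None, None, None]


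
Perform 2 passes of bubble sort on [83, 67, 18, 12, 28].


Initial: [83, 67, 18, 12, 28]
Pass 1: [67, 18, 12, 28, 83] (4 swaps)
Pass 2: [18, 12, 28, 67, 83] (3 swaps)

After 2 passes: [18, 12, 28, 67, 83]


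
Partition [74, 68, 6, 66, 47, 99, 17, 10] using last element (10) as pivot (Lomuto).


Pivot: 10
  6 <= 10: swap -> [6, 68, 74, 66, 47, 99, 17, 10]
Place pivot at 1: [6, 10, 74, 66, 47, 99, 17, 68]

Partitioned: [6, 10, 74, 66, 47, 99, 17, 68]


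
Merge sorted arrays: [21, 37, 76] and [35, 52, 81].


Take 21 from A
Take 35 from B
Take 37 from A
Take 52 from B
Take 76 from A

Merged: [21, 35, 37, 52, 76, 81]


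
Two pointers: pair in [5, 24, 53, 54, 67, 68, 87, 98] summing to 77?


lo=0(5)+hi=7(98)=103
lo=0(5)+hi=6(87)=92
lo=0(5)+hi=5(68)=73
lo=1(24)+hi=5(68)=92
lo=1(24)+hi=4(67)=91
lo=1(24)+hi=3(54)=78
lo=1(24)+hi=2(53)=77

Yes: 24+53=77


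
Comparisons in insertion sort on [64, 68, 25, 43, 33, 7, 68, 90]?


Algorithm: insertion sort
Input: [64, 68, 25, 43, 33, 7, 68, 90]
Sorted: [7, 25, 33, 43, 64, 68, 68, 90]

17


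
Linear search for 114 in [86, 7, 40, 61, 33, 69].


i=0: 86!=114
i=1: 7!=114
i=2: 40!=114
i=3: 61!=114
i=4: 33!=114
i=5: 69!=114

Not found, 6 comps


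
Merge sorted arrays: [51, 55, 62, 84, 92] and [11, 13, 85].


Take 11 from B
Take 13 from B
Take 51 from A
Take 55 from A
Take 62 from A
Take 84 from A
Take 85 from B

Merged: [11, 13, 51, 55, 62, 84, 85, 92]


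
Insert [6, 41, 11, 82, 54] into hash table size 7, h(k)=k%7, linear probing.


Insert 6: h=6 -> slot 6
Insert 41: h=6, 1 probes -> slot 0
Insert 11: h=4 -> slot 4
Insert 82: h=5 -> slot 5
Insert 54: h=5, 3 probes -> slot 1

Table: [41, 54, None, None, 11, 82, 6]


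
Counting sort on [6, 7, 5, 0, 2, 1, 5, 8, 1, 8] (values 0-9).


Input: [6, 7, 5, 0, 2, 1, 5, 8, 1, 8]
Counts: [1, 2, 1, 0, 0, 2, 1, 1, 2, 0]

Sorted: [0, 1, 1, 2, 5, 5, 6, 7, 8, 8]


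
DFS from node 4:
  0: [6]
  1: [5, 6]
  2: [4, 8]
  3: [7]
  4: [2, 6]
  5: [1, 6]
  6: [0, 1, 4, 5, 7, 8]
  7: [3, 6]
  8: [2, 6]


Visit 4, push [6, 2]
Visit 2, push [8]
Visit 8, push [6]
Visit 6, push [7, 5, 1, 0]
Visit 0, push []
Visit 1, push [5]
Visit 5, push []
Visit 7, push [3]
Visit 3, push []

DFS order: [4, 2, 8, 6, 0, 1, 5, 7, 3]


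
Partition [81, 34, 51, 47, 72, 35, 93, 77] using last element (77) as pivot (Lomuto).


Pivot: 77
  34 <= 77: swap -> [34, 81, 51, 47, 72, 35, 93, 77]
  51 <= 77: swap -> [34, 51, 81, 47, 72, 35, 93, 77]
  47 <= 77: swap -> [34, 51, 47, 81, 72, 35, 93, 77]
  72 <= 77: swap -> [34, 51, 47, 72, 81, 35, 93, 77]
  35 <= 77: swap -> [34, 51, 47, 72, 35, 81, 93, 77]
Place pivot at 5: [34, 51, 47, 72, 35, 77, 93, 81]

Partitioned: [34, 51, 47, 72, 35, 77, 93, 81]


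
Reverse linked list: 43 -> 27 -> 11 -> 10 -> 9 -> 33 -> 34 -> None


Step 1: curr=43, set curr.next=prev(None) | reversed so far: 43
Step 2: curr=27, set curr.next=prev(43) | reversed so far: 27 -> 43
Step 3: curr=11, set curr.next=prev(27) | reversed so far: 11 -> 27 -> 43
Step 4: curr=10, set curr.next=prev(11) | reversed so far: 10 -> 11 -> 27 -> 43
Step 5: curr=9, set curr.next=prev(10) | reversed so far: 9 -> 10 -> 11 -> 27 -> 43
Step 6: curr=33, set curr.next=prev(9) | reversed so far: 33 -> 9 -> 10 -> 11 -> 27 -> 43
Step 7: curr=34, set curr.next=prev(33) | reversed so far: 34 -> 33 -> 9 -> 10 -> 11 -> 27 -> 43

34 -> 33 -> 9 -> 10 -> 11 -> 27 -> 43 -> None


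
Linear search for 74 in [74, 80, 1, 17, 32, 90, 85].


i=0: 74==74 found!

Found at 0, 1 comps


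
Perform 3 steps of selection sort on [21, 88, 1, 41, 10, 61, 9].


Initial: [21, 88, 1, 41, 10, 61, 9]
Step 1: min=1 at 2
  Swap: [1, 88, 21, 41, 10, 61, 9]
Step 2: min=9 at 6
  Swap: [1, 9, 21, 41, 10, 61, 88]
Step 3: min=10 at 4
  Swap: [1, 9, 10, 41, 21, 61, 88]

After 3 steps: [1, 9, 10, 41, 21, 61, 88]


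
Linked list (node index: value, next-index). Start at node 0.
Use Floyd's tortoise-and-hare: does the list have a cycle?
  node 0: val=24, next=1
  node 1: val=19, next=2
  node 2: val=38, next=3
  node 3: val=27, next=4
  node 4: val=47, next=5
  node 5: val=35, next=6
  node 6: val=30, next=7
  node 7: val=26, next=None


Floyd's tortoise (slow, +1) and hare (fast, +2):
  init: slow=0, fast=0
  step 1: slow=1, fast=2
  step 2: slow=2, fast=4
  step 3: slow=3, fast=6
  step 4: fast 6->7->None, no cycle

Cycle: no


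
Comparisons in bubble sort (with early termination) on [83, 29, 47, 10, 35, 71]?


Algorithm: bubble sort (with early termination)
Input: [83, 29, 47, 10, 35, 71]
Sorted: [10, 29, 35, 47, 71, 83]

14


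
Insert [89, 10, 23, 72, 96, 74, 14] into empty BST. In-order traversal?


Insert 89: root
Insert 10: L from 89
Insert 23: L from 89 -> R from 10
Insert 72: L from 89 -> R from 10 -> R from 23
Insert 96: R from 89
Insert 74: L from 89 -> R from 10 -> R from 23 -> R from 72
Insert 14: L from 89 -> R from 10 -> L from 23

In-order: [10, 14, 23, 72, 74, 89, 96]


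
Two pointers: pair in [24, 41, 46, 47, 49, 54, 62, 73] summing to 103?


lo=0(24)+hi=7(73)=97
lo=1(41)+hi=7(73)=114
lo=1(41)+hi=6(62)=103

Yes: 41+62=103


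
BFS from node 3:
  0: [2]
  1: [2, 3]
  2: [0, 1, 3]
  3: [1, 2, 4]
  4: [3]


Visit 3, enqueue [1, 2, 4]
Visit 1, enqueue []
Visit 2, enqueue [0]
Visit 4, enqueue []
Visit 0, enqueue []

BFS order: [3, 1, 2, 4, 0]


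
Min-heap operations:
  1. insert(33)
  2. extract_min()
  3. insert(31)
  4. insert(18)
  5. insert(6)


insert(33) -> [33]
extract_min()->33, []
insert(31) -> [31]
insert(18) -> [18, 31]
insert(6) -> [6, 31, 18]

Final heap: [6, 31, 18]


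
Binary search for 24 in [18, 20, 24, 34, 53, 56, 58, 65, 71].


Step 1: lo=0, hi=8, mid=4, val=53
Step 2: lo=0, hi=3, mid=1, val=20
Step 3: lo=2, hi=3, mid=2, val=24

Found at index 2


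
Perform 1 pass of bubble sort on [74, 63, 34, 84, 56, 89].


Initial: [74, 63, 34, 84, 56, 89]
Pass 1: [63, 34, 74, 56, 84, 89] (3 swaps)

After 1 pass: [63, 34, 74, 56, 84, 89]


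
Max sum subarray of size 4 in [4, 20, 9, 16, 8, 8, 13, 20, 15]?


[0:4]: 49
[1:5]: 53
[2:6]: 41
[3:7]: 45
[4:8]: 49
[5:9]: 56

Max: 56 at [5:9]


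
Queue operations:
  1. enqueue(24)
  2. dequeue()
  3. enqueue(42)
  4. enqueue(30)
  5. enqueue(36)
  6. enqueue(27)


enqueue(24) -> [24]
dequeue()->24, []
enqueue(42) -> [42]
enqueue(30) -> [42, 30]
enqueue(36) -> [42, 30, 36]
enqueue(27) -> [42, 30, 36, 27]

Final queue: [42, 30, 36, 27]


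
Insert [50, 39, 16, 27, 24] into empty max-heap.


Insert 50: [50]
Insert 39: [50, 39]
Insert 16: [50, 39, 16]
Insert 27: [50, 39, 16, 27]
Insert 24: [50, 39, 16, 27, 24]

Final heap: [50, 39, 16, 27, 24]


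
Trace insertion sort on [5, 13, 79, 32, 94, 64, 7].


Initial: [5, 13, 79, 32, 94, 64, 7]
Insert 13: [5, 13, 79, 32, 94, 64, 7]
Insert 79: [5, 13, 79, 32, 94, 64, 7]
Insert 32: [5, 13, 32, 79, 94, 64, 7]
Insert 94: [5, 13, 32, 79, 94, 64, 7]
Insert 64: [5, 13, 32, 64, 79, 94, 7]
Insert 7: [5, 7, 13, 32, 64, 79, 94]

Sorted: [5, 7, 13, 32, 64, 79, 94]


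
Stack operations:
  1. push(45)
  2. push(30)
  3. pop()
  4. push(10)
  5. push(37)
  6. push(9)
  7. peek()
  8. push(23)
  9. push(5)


push(45) -> [45]
push(30) -> [45, 30]
pop()->30, [45]
push(10) -> [45, 10]
push(37) -> [45, 10, 37]
push(9) -> [45, 10, 37, 9]
peek()->9
push(23) -> [45, 10, 37, 9, 23]
push(5) -> [45, 10, 37, 9, 23, 5]

Final stack: [45, 10, 37, 9, 23, 5]


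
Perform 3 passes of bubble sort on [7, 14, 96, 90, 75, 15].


Initial: [7, 14, 96, 90, 75, 15]
Pass 1: [7, 14, 90, 75, 15, 96] (3 swaps)
Pass 2: [7, 14, 75, 15, 90, 96] (2 swaps)
Pass 3: [7, 14, 15, 75, 90, 96] (1 swaps)

After 3 passes: [7, 14, 15, 75, 90, 96]


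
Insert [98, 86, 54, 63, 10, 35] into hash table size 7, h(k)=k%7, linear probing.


Insert 98: h=0 -> slot 0
Insert 86: h=2 -> slot 2
Insert 54: h=5 -> slot 5
Insert 63: h=0, 1 probes -> slot 1
Insert 10: h=3 -> slot 3
Insert 35: h=0, 4 probes -> slot 4

Table: [98, 63, 86, 10, 35, 54, None]


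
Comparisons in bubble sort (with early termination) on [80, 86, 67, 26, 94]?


Algorithm: bubble sort (with early termination)
Input: [80, 86, 67, 26, 94]
Sorted: [26, 67, 80, 86, 94]

10


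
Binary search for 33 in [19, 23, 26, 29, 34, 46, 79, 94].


Step 1: lo=0, hi=7, mid=3, val=29
Step 2: lo=4, hi=7, mid=5, val=46
Step 3: lo=4, hi=4, mid=4, val=34

Not found


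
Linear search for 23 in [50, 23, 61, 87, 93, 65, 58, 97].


i=0: 50!=23
i=1: 23==23 found!

Found at 1, 2 comps


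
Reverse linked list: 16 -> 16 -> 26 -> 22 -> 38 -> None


Step 1: curr=16, set curr.next=prev(None) | reversed so far: 16
Step 2: curr=16, set curr.next=prev(16) | reversed so far: 16 -> 16
Step 3: curr=26, set curr.next=prev(16) | reversed so far: 26 -> 16 -> 16
Step 4: curr=22, set curr.next=prev(26) | reversed so far: 22 -> 26 -> 16 -> 16
Step 5: curr=38, set curr.next=prev(22) | reversed so far: 38 -> 22 -> 26 -> 16 -> 16

38 -> 22 -> 26 -> 16 -> 16 -> None


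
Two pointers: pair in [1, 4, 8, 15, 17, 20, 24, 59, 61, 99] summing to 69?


lo=0(1)+hi=9(99)=100
lo=0(1)+hi=8(61)=62
lo=1(4)+hi=8(61)=65
lo=2(8)+hi=8(61)=69

Yes: 8+61=69


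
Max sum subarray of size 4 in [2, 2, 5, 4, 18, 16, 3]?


[0:4]: 13
[1:5]: 29
[2:6]: 43
[3:7]: 41

Max: 43 at [2:6]


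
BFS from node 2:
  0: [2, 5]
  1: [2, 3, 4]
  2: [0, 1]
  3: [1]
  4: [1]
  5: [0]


Visit 2, enqueue [0, 1]
Visit 0, enqueue [5]
Visit 1, enqueue [3, 4]
Visit 5, enqueue []
Visit 3, enqueue []
Visit 4, enqueue []

BFS order: [2, 0, 1, 5, 3, 4]


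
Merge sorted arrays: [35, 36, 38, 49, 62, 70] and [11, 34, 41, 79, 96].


Take 11 from B
Take 34 from B
Take 35 from A
Take 36 from A
Take 38 from A
Take 41 from B
Take 49 from A
Take 62 from A
Take 70 from A

Merged: [11, 34, 35, 36, 38, 41, 49, 62, 70, 79, 96]


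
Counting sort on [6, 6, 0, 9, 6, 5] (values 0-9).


Input: [6, 6, 0, 9, 6, 5]
Counts: [1, 0, 0, 0, 0, 1, 3, 0, 0, 1]

Sorted: [0, 5, 6, 6, 6, 9]


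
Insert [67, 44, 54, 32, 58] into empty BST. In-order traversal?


Insert 67: root
Insert 44: L from 67
Insert 54: L from 67 -> R from 44
Insert 32: L from 67 -> L from 44
Insert 58: L from 67 -> R from 44 -> R from 54

In-order: [32, 44, 54, 58, 67]


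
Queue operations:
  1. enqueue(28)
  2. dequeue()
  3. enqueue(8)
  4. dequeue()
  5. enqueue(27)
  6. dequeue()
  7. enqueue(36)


enqueue(28) -> [28]
dequeue()->28, []
enqueue(8) -> [8]
dequeue()->8, []
enqueue(27) -> [27]
dequeue()->27, []
enqueue(36) -> [36]

Final queue: [36]


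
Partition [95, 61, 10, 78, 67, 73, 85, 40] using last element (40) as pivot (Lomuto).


Pivot: 40
  10 <= 40: swap -> [10, 61, 95, 78, 67, 73, 85, 40]
Place pivot at 1: [10, 40, 95, 78, 67, 73, 85, 61]

Partitioned: [10, 40, 95, 78, 67, 73, 85, 61]


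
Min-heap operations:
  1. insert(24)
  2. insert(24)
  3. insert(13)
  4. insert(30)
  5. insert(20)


insert(24) -> [24]
insert(24) -> [24, 24]
insert(13) -> [13, 24, 24]
insert(30) -> [13, 24, 24, 30]
insert(20) -> [13, 20, 24, 30, 24]

Final heap: [13, 20, 24, 30, 24]


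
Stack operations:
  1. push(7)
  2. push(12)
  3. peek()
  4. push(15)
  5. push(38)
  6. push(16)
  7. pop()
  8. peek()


push(7) -> [7]
push(12) -> [7, 12]
peek()->12
push(15) -> [7, 12, 15]
push(38) -> [7, 12, 15, 38]
push(16) -> [7, 12, 15, 38, 16]
pop()->16, [7, 12, 15, 38]
peek()->38

Final stack: [7, 12, 15, 38]


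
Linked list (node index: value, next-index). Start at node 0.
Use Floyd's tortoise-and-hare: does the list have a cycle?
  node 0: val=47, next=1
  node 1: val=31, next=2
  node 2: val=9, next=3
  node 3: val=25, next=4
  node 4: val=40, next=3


Floyd's tortoise (slow, +1) and hare (fast, +2):
  init: slow=0, fast=0
  step 1: slow=1, fast=2
  step 2: slow=2, fast=4
  step 3: slow=3, fast=4
  step 4: slow=4, fast=4
  slow == fast at node 4: cycle detected

Cycle: yes


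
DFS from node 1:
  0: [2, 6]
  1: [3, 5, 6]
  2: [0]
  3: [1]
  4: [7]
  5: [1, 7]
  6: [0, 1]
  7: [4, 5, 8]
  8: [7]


Visit 1, push [6, 5, 3]
Visit 3, push []
Visit 5, push [7]
Visit 7, push [8, 4]
Visit 4, push []
Visit 8, push []
Visit 6, push [0]
Visit 0, push [2]
Visit 2, push []

DFS order: [1, 3, 5, 7, 4, 8, 6, 0, 2]


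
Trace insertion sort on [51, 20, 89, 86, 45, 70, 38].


Initial: [51, 20, 89, 86, 45, 70, 38]
Insert 20: [20, 51, 89, 86, 45, 70, 38]
Insert 89: [20, 51, 89, 86, 45, 70, 38]
Insert 86: [20, 51, 86, 89, 45, 70, 38]
Insert 45: [20, 45, 51, 86, 89, 70, 38]
Insert 70: [20, 45, 51, 70, 86, 89, 38]
Insert 38: [20, 38, 45, 51, 70, 86, 89]

Sorted: [20, 38, 45, 51, 70, 86, 89]


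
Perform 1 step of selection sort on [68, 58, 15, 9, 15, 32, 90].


Initial: [68, 58, 15, 9, 15, 32, 90]
Step 1: min=9 at 3
  Swap: [9, 58, 15, 68, 15, 32, 90]

After 1 step: [9, 58, 15, 68, 15, 32, 90]


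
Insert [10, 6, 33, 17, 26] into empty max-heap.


Insert 10: [10]
Insert 6: [10, 6]
Insert 33: [33, 6, 10]
Insert 17: [33, 17, 10, 6]
Insert 26: [33, 26, 10, 6, 17]

Final heap: [33, 26, 10, 6, 17]


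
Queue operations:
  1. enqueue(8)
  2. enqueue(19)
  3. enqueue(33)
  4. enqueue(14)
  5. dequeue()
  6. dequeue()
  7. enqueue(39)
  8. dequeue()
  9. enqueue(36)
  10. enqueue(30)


enqueue(8) -> [8]
enqueue(19) -> [8, 19]
enqueue(33) -> [8, 19, 33]
enqueue(14) -> [8, 19, 33, 14]
dequeue()->8, [19, 33, 14]
dequeue()->19, [33, 14]
enqueue(39) -> [33, 14, 39]
dequeue()->33, [14, 39]
enqueue(36) -> [14, 39, 36]
enqueue(30) -> [14, 39, 36, 30]

Final queue: [14, 39, 36, 30]


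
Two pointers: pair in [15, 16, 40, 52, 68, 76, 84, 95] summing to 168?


lo=0(15)+hi=7(95)=110
lo=1(16)+hi=7(95)=111
lo=2(40)+hi=7(95)=135
lo=3(52)+hi=7(95)=147
lo=4(68)+hi=7(95)=163
lo=5(76)+hi=7(95)=171
lo=5(76)+hi=6(84)=160

No pair found


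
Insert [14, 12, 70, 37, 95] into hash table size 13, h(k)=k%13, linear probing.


Insert 14: h=1 -> slot 1
Insert 12: h=12 -> slot 12
Insert 70: h=5 -> slot 5
Insert 37: h=11 -> slot 11
Insert 95: h=4 -> slot 4

Table: [None, 14, None, None, 95, 70, None, None, None, None, None, 37, 12]


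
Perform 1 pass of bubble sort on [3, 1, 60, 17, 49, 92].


Initial: [3, 1, 60, 17, 49, 92]
Pass 1: [1, 3, 17, 49, 60, 92] (3 swaps)

After 1 pass: [1, 3, 17, 49, 60, 92]


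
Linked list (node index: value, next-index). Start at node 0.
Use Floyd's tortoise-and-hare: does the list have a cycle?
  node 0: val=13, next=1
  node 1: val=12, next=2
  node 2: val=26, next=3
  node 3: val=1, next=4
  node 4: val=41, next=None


Floyd's tortoise (slow, +1) and hare (fast, +2):
  init: slow=0, fast=0
  step 1: slow=1, fast=2
  step 2: slow=2, fast=4
  step 3: fast -> None, no cycle

Cycle: no


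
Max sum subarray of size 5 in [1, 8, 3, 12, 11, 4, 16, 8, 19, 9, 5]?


[0:5]: 35
[1:6]: 38
[2:7]: 46
[3:8]: 51
[4:9]: 58
[5:10]: 56
[6:11]: 57

Max: 58 at [4:9]


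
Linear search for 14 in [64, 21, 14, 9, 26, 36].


i=0: 64!=14
i=1: 21!=14
i=2: 14==14 found!

Found at 2, 3 comps


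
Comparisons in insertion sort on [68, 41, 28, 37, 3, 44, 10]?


Algorithm: insertion sort
Input: [68, 41, 28, 37, 3, 44, 10]
Sorted: [3, 10, 28, 37, 41, 44, 68]

18


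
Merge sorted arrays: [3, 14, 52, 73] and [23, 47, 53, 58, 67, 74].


Take 3 from A
Take 14 from A
Take 23 from B
Take 47 from B
Take 52 from A
Take 53 from B
Take 58 from B
Take 67 from B
Take 73 from A

Merged: [3, 14, 23, 47, 52, 53, 58, 67, 73, 74]


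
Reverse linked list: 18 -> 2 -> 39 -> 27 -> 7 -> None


Step 1: curr=18, set curr.next=prev(None) | reversed so far: 18
Step 2: curr=2, set curr.next=prev(18) | reversed so far: 2 -> 18
Step 3: curr=39, set curr.next=prev(2) | reversed so far: 39 -> 2 -> 18
Step 4: curr=27, set curr.next=prev(39) | reversed so far: 27 -> 39 -> 2 -> 18
Step 5: curr=7, set curr.next=prev(27) | reversed so far: 7 -> 27 -> 39 -> 2 -> 18

7 -> 27 -> 39 -> 2 -> 18 -> None


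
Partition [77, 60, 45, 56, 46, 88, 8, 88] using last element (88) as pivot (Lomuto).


Pivot: 88
  77 <= 88: advance i (no swap)
  60 <= 88: advance i (no swap)
  45 <= 88: advance i (no swap)
  56 <= 88: advance i (no swap)
  46 <= 88: advance i (no swap)
  88 <= 88: advance i (no swap)
  8 <= 88: advance i (no swap)
Place pivot at 7: [77, 60, 45, 56, 46, 88, 8, 88]

Partitioned: [77, 60, 45, 56, 46, 88, 8, 88]


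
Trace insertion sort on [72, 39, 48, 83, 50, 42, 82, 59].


Initial: [72, 39, 48, 83, 50, 42, 82, 59]
Insert 39: [39, 72, 48, 83, 50, 42, 82, 59]
Insert 48: [39, 48, 72, 83, 50, 42, 82, 59]
Insert 83: [39, 48, 72, 83, 50, 42, 82, 59]
Insert 50: [39, 48, 50, 72, 83, 42, 82, 59]
Insert 42: [39, 42, 48, 50, 72, 83, 82, 59]
Insert 82: [39, 42, 48, 50, 72, 82, 83, 59]
Insert 59: [39, 42, 48, 50, 59, 72, 82, 83]

Sorted: [39, 42, 48, 50, 59, 72, 82, 83]


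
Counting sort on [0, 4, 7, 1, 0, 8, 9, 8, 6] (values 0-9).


Input: [0, 4, 7, 1, 0, 8, 9, 8, 6]
Counts: [2, 1, 0, 0, 1, 0, 1, 1, 2, 1]

Sorted: [0, 0, 1, 4, 6, 7, 8, 8, 9]


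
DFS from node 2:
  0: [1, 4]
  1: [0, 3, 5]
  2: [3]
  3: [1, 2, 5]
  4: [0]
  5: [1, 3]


Visit 2, push [3]
Visit 3, push [5, 1]
Visit 1, push [5, 0]
Visit 0, push [4]
Visit 4, push []
Visit 5, push []

DFS order: [2, 3, 1, 0, 4, 5]


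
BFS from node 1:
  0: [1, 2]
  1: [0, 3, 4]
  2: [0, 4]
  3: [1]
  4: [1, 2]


Visit 1, enqueue [0, 3, 4]
Visit 0, enqueue [2]
Visit 3, enqueue []
Visit 4, enqueue []
Visit 2, enqueue []

BFS order: [1, 0, 3, 4, 2]


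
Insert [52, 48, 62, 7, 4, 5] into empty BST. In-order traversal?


Insert 52: root
Insert 48: L from 52
Insert 62: R from 52
Insert 7: L from 52 -> L from 48
Insert 4: L from 52 -> L from 48 -> L from 7
Insert 5: L from 52 -> L from 48 -> L from 7 -> R from 4

In-order: [4, 5, 7, 48, 52, 62]


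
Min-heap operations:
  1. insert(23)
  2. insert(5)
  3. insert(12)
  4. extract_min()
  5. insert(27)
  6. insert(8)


insert(23) -> [23]
insert(5) -> [5, 23]
insert(12) -> [5, 23, 12]
extract_min()->5, [12, 23]
insert(27) -> [12, 23, 27]
insert(8) -> [8, 12, 27, 23]

Final heap: [8, 12, 27, 23]


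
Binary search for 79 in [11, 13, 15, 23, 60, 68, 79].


Step 1: lo=0, hi=6, mid=3, val=23
Step 2: lo=4, hi=6, mid=5, val=68
Step 3: lo=6, hi=6, mid=6, val=79

Found at index 6


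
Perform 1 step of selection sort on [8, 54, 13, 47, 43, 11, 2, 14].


Initial: [8, 54, 13, 47, 43, 11, 2, 14]
Step 1: min=2 at 6
  Swap: [2, 54, 13, 47, 43, 11, 8, 14]

After 1 step: [2, 54, 13, 47, 43, 11, 8, 14]


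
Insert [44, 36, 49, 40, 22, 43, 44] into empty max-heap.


Insert 44: [44]
Insert 36: [44, 36]
Insert 49: [49, 36, 44]
Insert 40: [49, 40, 44, 36]
Insert 22: [49, 40, 44, 36, 22]
Insert 43: [49, 40, 44, 36, 22, 43]
Insert 44: [49, 40, 44, 36, 22, 43, 44]

Final heap: [49, 40, 44, 36, 22, 43, 44]


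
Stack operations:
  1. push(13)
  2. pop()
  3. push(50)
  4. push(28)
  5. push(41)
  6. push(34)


push(13) -> [13]
pop()->13, []
push(50) -> [50]
push(28) -> [50, 28]
push(41) -> [50, 28, 41]
push(34) -> [50, 28, 41, 34]

Final stack: [50, 28, 41, 34]


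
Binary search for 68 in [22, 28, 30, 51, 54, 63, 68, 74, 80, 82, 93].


Step 1: lo=0, hi=10, mid=5, val=63
Step 2: lo=6, hi=10, mid=8, val=80
Step 3: lo=6, hi=7, mid=6, val=68

Found at index 6


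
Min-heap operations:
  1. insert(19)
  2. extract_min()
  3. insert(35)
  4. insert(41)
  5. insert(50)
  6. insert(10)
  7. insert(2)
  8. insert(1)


insert(19) -> [19]
extract_min()->19, []
insert(35) -> [35]
insert(41) -> [35, 41]
insert(50) -> [35, 41, 50]
insert(10) -> [10, 35, 50, 41]
insert(2) -> [2, 10, 50, 41, 35]
insert(1) -> [1, 10, 2, 41, 35, 50]

Final heap: [1, 10, 2, 41, 35, 50]


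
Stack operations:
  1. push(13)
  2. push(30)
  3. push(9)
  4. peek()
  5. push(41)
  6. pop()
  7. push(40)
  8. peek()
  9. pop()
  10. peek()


push(13) -> [13]
push(30) -> [13, 30]
push(9) -> [13, 30, 9]
peek()->9
push(41) -> [13, 30, 9, 41]
pop()->41, [13, 30, 9]
push(40) -> [13, 30, 9, 40]
peek()->40
pop()->40, [13, 30, 9]
peek()->9

Final stack: [13, 30, 9]


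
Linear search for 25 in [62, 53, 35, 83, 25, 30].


i=0: 62!=25
i=1: 53!=25
i=2: 35!=25
i=3: 83!=25
i=4: 25==25 found!

Found at 4, 5 comps


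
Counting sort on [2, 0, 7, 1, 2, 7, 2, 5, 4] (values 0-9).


Input: [2, 0, 7, 1, 2, 7, 2, 5, 4]
Counts: [1, 1, 3, 0, 1, 1, 0, 2, 0, 0]

Sorted: [0, 1, 2, 2, 2, 4, 5, 7, 7]


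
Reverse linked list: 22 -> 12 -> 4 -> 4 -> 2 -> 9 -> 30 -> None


Step 1: curr=22, set curr.next=prev(None) | reversed so far: 22
Step 2: curr=12, set curr.next=prev(22) | reversed so far: 12 -> 22
Step 3: curr=4, set curr.next=prev(12) | reversed so far: 4 -> 12 -> 22
Step 4: curr=4, set curr.next=prev(4) | reversed so far: 4 -> 4 -> 12 -> 22
Step 5: curr=2, set curr.next=prev(4) | reversed so far: 2 -> 4 -> 4 -> 12 -> 22
Step 6: curr=9, set curr.next=prev(2) | reversed so far: 9 -> 2 -> 4 -> 4 -> 12 -> 22
Step 7: curr=30, set curr.next=prev(9) | reversed so far: 30 -> 9 -> 2 -> 4 -> 4 -> 12 -> 22

30 -> 9 -> 2 -> 4 -> 4 -> 12 -> 22 -> None


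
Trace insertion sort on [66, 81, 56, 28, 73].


Initial: [66, 81, 56, 28, 73]
Insert 81: [66, 81, 56, 28, 73]
Insert 56: [56, 66, 81, 28, 73]
Insert 28: [28, 56, 66, 81, 73]
Insert 73: [28, 56, 66, 73, 81]

Sorted: [28, 56, 66, 73, 81]


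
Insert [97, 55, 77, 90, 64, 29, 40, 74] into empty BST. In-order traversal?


Insert 97: root
Insert 55: L from 97
Insert 77: L from 97 -> R from 55
Insert 90: L from 97 -> R from 55 -> R from 77
Insert 64: L from 97 -> R from 55 -> L from 77
Insert 29: L from 97 -> L from 55
Insert 40: L from 97 -> L from 55 -> R from 29
Insert 74: L from 97 -> R from 55 -> L from 77 -> R from 64

In-order: [29, 40, 55, 64, 74, 77, 90, 97]


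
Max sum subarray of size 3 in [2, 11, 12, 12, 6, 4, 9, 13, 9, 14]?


[0:3]: 25
[1:4]: 35
[2:5]: 30
[3:6]: 22
[4:7]: 19
[5:8]: 26
[6:9]: 31
[7:10]: 36

Max: 36 at [7:10]


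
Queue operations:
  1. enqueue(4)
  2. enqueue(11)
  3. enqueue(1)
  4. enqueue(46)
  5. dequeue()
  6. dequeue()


enqueue(4) -> [4]
enqueue(11) -> [4, 11]
enqueue(1) -> [4, 11, 1]
enqueue(46) -> [4, 11, 1, 46]
dequeue()->4, [11, 1, 46]
dequeue()->11, [1, 46]

Final queue: [1, 46]


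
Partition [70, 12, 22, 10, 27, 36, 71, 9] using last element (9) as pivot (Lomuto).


Pivot: 9
Place pivot at 0: [9, 12, 22, 10, 27, 36, 71, 70]

Partitioned: [9, 12, 22, 10, 27, 36, 71, 70]


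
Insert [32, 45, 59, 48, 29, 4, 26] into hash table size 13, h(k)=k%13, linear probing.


Insert 32: h=6 -> slot 6
Insert 45: h=6, 1 probes -> slot 7
Insert 59: h=7, 1 probes -> slot 8
Insert 48: h=9 -> slot 9
Insert 29: h=3 -> slot 3
Insert 4: h=4 -> slot 4
Insert 26: h=0 -> slot 0

Table: [26, None, None, 29, 4, None, 32, 45, 59, 48, None, None, None]


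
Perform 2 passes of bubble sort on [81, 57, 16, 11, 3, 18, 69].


Initial: [81, 57, 16, 11, 3, 18, 69]
Pass 1: [57, 16, 11, 3, 18, 69, 81] (6 swaps)
Pass 2: [16, 11, 3, 18, 57, 69, 81] (4 swaps)

After 2 passes: [16, 11, 3, 18, 57, 69, 81]


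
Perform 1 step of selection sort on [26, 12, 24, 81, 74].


Initial: [26, 12, 24, 81, 74]
Step 1: min=12 at 1
  Swap: [12, 26, 24, 81, 74]

After 1 step: [12, 26, 24, 81, 74]


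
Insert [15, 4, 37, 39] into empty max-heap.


Insert 15: [15]
Insert 4: [15, 4]
Insert 37: [37, 4, 15]
Insert 39: [39, 37, 15, 4]

Final heap: [39, 37, 15, 4]


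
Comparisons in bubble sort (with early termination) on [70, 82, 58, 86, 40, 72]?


Algorithm: bubble sort (with early termination)
Input: [70, 82, 58, 86, 40, 72]
Sorted: [40, 58, 70, 72, 82, 86]

15


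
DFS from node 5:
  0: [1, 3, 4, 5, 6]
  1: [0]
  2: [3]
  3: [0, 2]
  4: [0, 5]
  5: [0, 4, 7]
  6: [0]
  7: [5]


Visit 5, push [7, 4, 0]
Visit 0, push [6, 4, 3, 1]
Visit 1, push []
Visit 3, push [2]
Visit 2, push []
Visit 4, push []
Visit 6, push []
Visit 7, push []

DFS order: [5, 0, 1, 3, 2, 4, 6, 7]


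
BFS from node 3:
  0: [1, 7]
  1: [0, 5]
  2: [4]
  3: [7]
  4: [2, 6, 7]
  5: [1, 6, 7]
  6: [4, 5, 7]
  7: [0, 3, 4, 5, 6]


Visit 3, enqueue [7]
Visit 7, enqueue [0, 4, 5, 6]
Visit 0, enqueue [1]
Visit 4, enqueue [2]
Visit 5, enqueue []
Visit 6, enqueue []
Visit 1, enqueue []
Visit 2, enqueue []

BFS order: [3, 7, 0, 4, 5, 6, 1, 2]


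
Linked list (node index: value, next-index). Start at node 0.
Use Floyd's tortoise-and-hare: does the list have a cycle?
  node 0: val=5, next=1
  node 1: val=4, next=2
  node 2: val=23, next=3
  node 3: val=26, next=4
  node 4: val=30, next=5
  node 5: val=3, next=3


Floyd's tortoise (slow, +1) and hare (fast, +2):
  init: slow=0, fast=0
  step 1: slow=1, fast=2
  step 2: slow=2, fast=4
  step 3: slow=3, fast=3
  slow == fast at node 3: cycle detected

Cycle: yes


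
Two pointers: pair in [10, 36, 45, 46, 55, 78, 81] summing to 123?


lo=0(10)+hi=6(81)=91
lo=1(36)+hi=6(81)=117
lo=2(45)+hi=6(81)=126
lo=2(45)+hi=5(78)=123

Yes: 45+78=123


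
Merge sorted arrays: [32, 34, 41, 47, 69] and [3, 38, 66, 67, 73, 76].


Take 3 from B
Take 32 from A
Take 34 from A
Take 38 from B
Take 41 from A
Take 47 from A
Take 66 from B
Take 67 from B
Take 69 from A

Merged: [3, 32, 34, 38, 41, 47, 66, 67, 69, 73, 76]


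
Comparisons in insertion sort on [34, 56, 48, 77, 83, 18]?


Algorithm: insertion sort
Input: [34, 56, 48, 77, 83, 18]
Sorted: [18, 34, 48, 56, 77, 83]

10


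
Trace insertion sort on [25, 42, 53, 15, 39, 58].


Initial: [25, 42, 53, 15, 39, 58]
Insert 42: [25, 42, 53, 15, 39, 58]
Insert 53: [25, 42, 53, 15, 39, 58]
Insert 15: [15, 25, 42, 53, 39, 58]
Insert 39: [15, 25, 39, 42, 53, 58]
Insert 58: [15, 25, 39, 42, 53, 58]

Sorted: [15, 25, 39, 42, 53, 58]


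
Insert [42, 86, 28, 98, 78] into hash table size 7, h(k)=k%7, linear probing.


Insert 42: h=0 -> slot 0
Insert 86: h=2 -> slot 2
Insert 28: h=0, 1 probes -> slot 1
Insert 98: h=0, 3 probes -> slot 3
Insert 78: h=1, 3 probes -> slot 4

Table: [42, 28, 86, 98, 78, None, None]


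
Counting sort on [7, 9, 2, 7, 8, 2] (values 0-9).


Input: [7, 9, 2, 7, 8, 2]
Counts: [0, 0, 2, 0, 0, 0, 0, 2, 1, 1]

Sorted: [2, 2, 7, 7, 8, 9]


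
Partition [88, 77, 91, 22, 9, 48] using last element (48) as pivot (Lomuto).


Pivot: 48
  22 <= 48: swap -> [22, 77, 91, 88, 9, 48]
  9 <= 48: swap -> [22, 9, 91, 88, 77, 48]
Place pivot at 2: [22, 9, 48, 88, 77, 91]

Partitioned: [22, 9, 48, 88, 77, 91]


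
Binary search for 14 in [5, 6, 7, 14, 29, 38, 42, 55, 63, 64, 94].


Step 1: lo=0, hi=10, mid=5, val=38
Step 2: lo=0, hi=4, mid=2, val=7
Step 3: lo=3, hi=4, mid=3, val=14

Found at index 3


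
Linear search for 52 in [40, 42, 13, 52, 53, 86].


i=0: 40!=52
i=1: 42!=52
i=2: 13!=52
i=3: 52==52 found!

Found at 3, 4 comps


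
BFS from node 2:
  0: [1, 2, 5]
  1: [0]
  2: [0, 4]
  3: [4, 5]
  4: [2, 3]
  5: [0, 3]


Visit 2, enqueue [0, 4]
Visit 0, enqueue [1, 5]
Visit 4, enqueue [3]
Visit 1, enqueue []
Visit 5, enqueue []
Visit 3, enqueue []

BFS order: [2, 0, 4, 1, 5, 3]
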